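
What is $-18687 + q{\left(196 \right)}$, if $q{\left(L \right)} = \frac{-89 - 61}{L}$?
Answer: $- \frac{1831401}{98} \approx -18688.0$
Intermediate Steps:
$q{\left(L \right)} = - \frac{150}{L}$
$-18687 + q{\left(196 \right)} = -18687 - \frac{150}{196} = -18687 - \frac{75}{98} = - \frac{1831401}{98}$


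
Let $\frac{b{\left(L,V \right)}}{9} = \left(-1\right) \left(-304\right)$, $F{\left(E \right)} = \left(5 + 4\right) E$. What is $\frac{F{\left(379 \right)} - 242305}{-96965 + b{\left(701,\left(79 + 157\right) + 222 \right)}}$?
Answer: $\frac{238894}{94229} \approx 2.5352$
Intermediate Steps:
$F{\left(E \right)} = 9 E$
$b{\left(L,V \right)} = 2736$ ($b{\left(L,V \right)} = 9 \left(\left(-1\right) \left(-304\right)\right) = 9 \cdot 304 = 2736$)
$\frac{F{\left(379 \right)} - 242305}{-96965 + b{\left(701,\left(79 + 157\right) + 222 \right)}} = \frac{9 \cdot 379 - 242305}{-96965 + 2736} = \frac{3411 - 242305}{-94229} = \left(-238894\right) \left(- \frac{1}{94229}\right) = \frac{238894}{94229}$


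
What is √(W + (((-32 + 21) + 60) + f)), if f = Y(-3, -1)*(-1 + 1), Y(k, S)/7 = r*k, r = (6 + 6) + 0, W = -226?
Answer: I*√177 ≈ 13.304*I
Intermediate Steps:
r = 12 (r = 12 + 0 = 12)
Y(k, S) = 84*k (Y(k, S) = 7*(12*k) = 84*k)
f = 0 (f = (84*(-3))*(-1 + 1) = -252*0 = 0)
√(W + (((-32 + 21) + 60) + f)) = √(-226 + (((-32 + 21) + 60) + 0)) = √(-226 + ((-11 + 60) + 0)) = √(-226 + (49 + 0)) = √(-226 + 49) = √(-177) = I*√177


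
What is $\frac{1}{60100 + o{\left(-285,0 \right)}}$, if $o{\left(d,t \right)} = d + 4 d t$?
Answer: $\frac{1}{59815} \approx 1.6718 \cdot 10^{-5}$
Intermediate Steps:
$o{\left(d,t \right)} = d + 4 d t$
$\frac{1}{60100 + o{\left(-285,0 \right)}} = \frac{1}{60100 - 285 \left(1 + 4 \cdot 0\right)} = \frac{1}{60100 - 285 \left(1 + 0\right)} = \frac{1}{60100 - 285} = \frac{1}{59815}$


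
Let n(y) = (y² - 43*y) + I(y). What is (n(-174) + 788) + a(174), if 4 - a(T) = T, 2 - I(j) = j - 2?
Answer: 38554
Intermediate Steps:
I(j) = 4 - j (I(j) = 2 - (j - 2) = 2 - (-2 + j) = 2 + (2 - j) = 4 - j)
n(y) = 4 + y² - 44*y (n(y) = (y² - 43*y) + (4 - y) = 4 + y² - 44*y)
a(T) = 4 - T
(n(-174) + 788) + a(174) = ((4 + (-174)² - 44*(-174)) + 788) + (4 - 1*174) = ((4 + 30276 + 7656) + 788) + (4 - 174) = (37936 + 788) - 170 = 38724 - 170 = 38554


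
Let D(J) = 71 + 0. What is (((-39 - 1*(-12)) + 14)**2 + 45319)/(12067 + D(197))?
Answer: 22744/6069 ≈ 3.7476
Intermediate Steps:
D(J) = 71
(((-39 - 1*(-12)) + 14)**2 + 45319)/(12067 + D(197)) = (((-39 - 1*(-12)) + 14)**2 + 45319)/(12067 + 71) = (((-39 + 12) + 14)**2 + 45319)/12138 = ((-27 + 14)**2 + 45319)*(1/12138) = ((-13)**2 + 45319)*(1/12138) = (169 + 45319)*(1/12138) = 45488*(1/12138) = 22744/6069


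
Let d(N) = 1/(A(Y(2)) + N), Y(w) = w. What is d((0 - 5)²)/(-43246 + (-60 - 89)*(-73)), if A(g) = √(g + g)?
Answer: -1/873963 ≈ -1.1442e-6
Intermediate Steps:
A(g) = √2*√g (A(g) = √(2*g) = √2*√g)
d(N) = 1/(2 + N) (d(N) = 1/(√2*√2 + N) = 1/(2 + N))
d((0 - 5)²)/(-43246 + (-60 - 89)*(-73)) = 1/((2 + (0 - 5)²)*(-43246 + (-60 - 89)*(-73))) = 1/((2 + (-5)²)*(-43246 - 149*(-73))) = 1/((2 + 25)*(-43246 + 10877)) = 1/(27*(-32369)) = (1/27)*(-1/32369) = -1/873963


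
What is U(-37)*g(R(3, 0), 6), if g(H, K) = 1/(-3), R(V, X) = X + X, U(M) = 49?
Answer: -49/3 ≈ -16.333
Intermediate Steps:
R(V, X) = 2*X
g(H, K) = -1/3
U(-37)*g(R(3, 0), 6) = 49*(-1/3) = -49/3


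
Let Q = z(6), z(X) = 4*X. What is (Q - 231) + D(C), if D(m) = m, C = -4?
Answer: -211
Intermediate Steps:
Q = 24 (Q = 4*6 = 24)
(Q - 231) + D(C) = (24 - 231) - 4 = -207 - 4 = -211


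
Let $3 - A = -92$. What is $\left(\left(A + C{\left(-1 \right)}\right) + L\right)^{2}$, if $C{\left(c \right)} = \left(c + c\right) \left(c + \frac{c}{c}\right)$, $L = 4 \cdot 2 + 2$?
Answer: $11025$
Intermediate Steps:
$L = 10$ ($L = 8 + 2 = 10$)
$A = 95$ ($A = 3 - -92 = 3 + 92 = 95$)
$C{\left(c \right)} = 2 c \left(1 + c\right)$ ($C{\left(c \right)} = 2 c \left(c + 1\right) = 2 c \left(1 + c\right)$)
$\left(\left(A + C{\left(-1 \right)}\right) + L\right)^{2} = \left(\left(95 + 2 \left(-1\right) \left(1 - 1\right)\right) + 10\right)^{2} = \left(\left(95 + 2 \left(-1\right) 0\right) + 10\right)^{2} = \left(\left(95 + 0\right) + 10\right)^{2} = \left(95 + 10\right)^{2} = 105^{2} = 11025$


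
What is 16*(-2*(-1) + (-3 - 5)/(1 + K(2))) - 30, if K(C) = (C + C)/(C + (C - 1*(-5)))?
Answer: -1126/13 ≈ -86.615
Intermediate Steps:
K(C) = 2*C/(5 + 2*C) (K(C) = (2*C)/(C + (C + 5)) = (2*C)/(C + (5 + C)) = (2*C)/(5 + 2*C) = 2*C/(5 + 2*C))
16*(-2*(-1) + (-3 - 5)/(1 + K(2))) - 30 = 16*(-2*(-1) + (-3 - 5)/(1 + 2*2/(5 + 2*2))) - 30 = 16*(2 - 8/(1 + 2*2/(5 + 4))) - 30 = 16*(2 - 8/(1 + 2*2/9)) - 30 = 16*(2 - 8/(1 + 2*2*(⅑))) - 30 = 16*(2 - 8/(1 + 4/9)) - 30 = 16*(2 - 8/13/9) - 30 = 16*(2 - 8*9/13) - 30 = 16*(2 - 72/13) - 30 = 16*(-46/13) - 30 = -736/13 - 30 = -1126/13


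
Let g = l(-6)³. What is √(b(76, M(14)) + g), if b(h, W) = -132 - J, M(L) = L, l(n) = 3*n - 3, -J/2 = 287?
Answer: I*√8819 ≈ 93.91*I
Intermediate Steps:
J = -574 (J = -2*287 = -574)
l(n) = -3 + 3*n
b(h, W) = 442 (b(h, W) = -132 - 1*(-574) = -132 + 574 = 442)
g = -9261 (g = (-3 + 3*(-6))³ = (-3 - 18)³ = (-21)³ = -9261)
√(b(76, M(14)) + g) = √(442 - 9261) = √(-8819) = I*√8819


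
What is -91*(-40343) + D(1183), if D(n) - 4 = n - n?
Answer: 3671217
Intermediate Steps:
D(n) = 4 (D(n) = 4 + (n - n) = 4 + 0 = 4)
-91*(-40343) + D(1183) = -91*(-40343) + 4 = 3671213 + 4 = 3671217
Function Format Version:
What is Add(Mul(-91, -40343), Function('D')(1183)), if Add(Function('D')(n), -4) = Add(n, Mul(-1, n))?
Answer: 3671217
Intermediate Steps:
Function('D')(n) = 4 (Function('D')(n) = Add(4, Add(n, Mul(-1, n))) = Add(4, 0) = 4)
Add(Mul(-91, -40343), Function('D')(1183)) = Add(Mul(-91, -40343), 4) = Add(3671213, 4) = 3671217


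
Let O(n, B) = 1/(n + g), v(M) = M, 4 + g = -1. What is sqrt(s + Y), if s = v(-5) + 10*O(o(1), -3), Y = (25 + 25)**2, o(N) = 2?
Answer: 5*sqrt(897)/3 ≈ 49.917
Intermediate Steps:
g = -5 (g = -4 - 1 = -5)
O(n, B) = 1/(-5 + n) (O(n, B) = 1/(n - 5) = 1/(-5 + n))
Y = 2500 (Y = 50**2 = 2500)
s = -25/3 (s = -5 + 10/(-5 + 2) = -5 + 10/(-3) = -5 + 10*(-1/3) = -5 - 10/3 = -25/3 ≈ -8.3333)
sqrt(s + Y) = sqrt(-25/3 + 2500) = sqrt(7475/3) = 5*sqrt(897)/3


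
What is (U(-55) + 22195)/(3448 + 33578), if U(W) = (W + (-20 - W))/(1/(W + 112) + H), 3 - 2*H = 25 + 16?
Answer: 12008065/20031066 ≈ 0.59947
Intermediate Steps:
H = -19 (H = 3/2 - (25 + 16)/2 = 3/2 - 1/2*41 = 3/2 - 41/2 = -19)
U(W) = -20/(-19 + 1/(112 + W)) (U(W) = (W + (-20 - W))/(1/(W + 112) - 19) = -20/(1/(112 + W) - 19) = -20/(-19 + 1/(112 + W)))
(U(-55) + 22195)/(3448 + 33578) = (20*(112 - 55)/(2127 + 19*(-55)) + 22195)/(3448 + 33578) = (20*57/(2127 - 1045) + 22195)/37026 = (20*57/1082 + 22195)*(1/37026) = (20*(1/1082)*57 + 22195)*(1/37026) = (570/541 + 22195)*(1/37026) = (12008065/541)*(1/37026) = 12008065/20031066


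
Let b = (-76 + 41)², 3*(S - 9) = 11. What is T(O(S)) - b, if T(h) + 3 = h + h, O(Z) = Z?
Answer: -3608/3 ≈ -1202.7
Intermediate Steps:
S = 38/3 (S = 9 + (⅓)*11 = 9 + 11/3 = 38/3 ≈ 12.667)
T(h) = -3 + 2*h (T(h) = -3 + (h + h) = -3 + 2*h)
b = 1225 (b = (-35)² = 1225)
T(O(S)) - b = (-3 + 2*(38/3)) - 1*1225 = (-3 + 76/3) - 1225 = 67/3 - 1225 = -3608/3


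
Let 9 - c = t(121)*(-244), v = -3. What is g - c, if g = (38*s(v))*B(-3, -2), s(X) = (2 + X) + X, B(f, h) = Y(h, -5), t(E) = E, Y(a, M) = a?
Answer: -29229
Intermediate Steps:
B(f, h) = h
c = 29533 (c = 9 - 121*(-244) = 9 - 1*(-29524) = 9 + 29524 = 29533)
s(X) = 2 + 2*X
g = 304 (g = (38*(2 + 2*(-3)))*(-2) = (38*(2 - 6))*(-2) = (38*(-4))*(-2) = -152*(-2) = 304)
g - c = 304 - 1*29533 = 304 - 29533 = -29229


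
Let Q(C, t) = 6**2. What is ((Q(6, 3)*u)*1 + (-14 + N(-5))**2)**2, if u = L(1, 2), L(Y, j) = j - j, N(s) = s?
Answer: 130321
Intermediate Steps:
L(Y, j) = 0
u = 0
Q(C, t) = 36
((Q(6, 3)*u)*1 + (-14 + N(-5))**2)**2 = ((36*0)*1 + (-14 - 5)**2)**2 = (0*1 + (-19)**2)**2 = (0 + 361)**2 = 361**2 = 130321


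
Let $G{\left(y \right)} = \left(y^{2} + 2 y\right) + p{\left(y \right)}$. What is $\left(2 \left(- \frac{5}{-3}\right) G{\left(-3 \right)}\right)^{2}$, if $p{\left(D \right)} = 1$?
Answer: $\frac{1600}{9} \approx 177.78$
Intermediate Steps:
$G{\left(y \right)} = 1 + y^{2} + 2 y$ ($G{\left(y \right)} = \left(y^{2} + 2 y\right) + 1 = 1 + y^{2} + 2 y$)
$\left(2 \left(- \frac{5}{-3}\right) G{\left(-3 \right)}\right)^{2} = \left(2 \left(- \frac{5}{-3}\right) \left(1 + \left(-3\right)^{2} + 2 \left(-3\right)\right)\right)^{2} = \left(2 \left(\left(-5\right) \left(- \frac{1}{3}\right)\right) \left(1 + 9 - 6\right)\right)^{2} = \left(2 \cdot \frac{5}{3} \cdot 4\right)^{2} = \left(\frac{10}{3} \cdot 4\right)^{2} = \left(\frac{40}{3}\right)^{2} = \frac{1600}{9}$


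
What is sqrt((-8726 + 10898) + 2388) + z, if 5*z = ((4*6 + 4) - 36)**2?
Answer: 64/5 + 4*sqrt(285) ≈ 80.328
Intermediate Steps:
z = 64/5 (z = ((4*6 + 4) - 36)**2/5 = ((24 + 4) - 36)**2/5 = (28 - 36)**2/5 = (1/5)*(-8)**2 = (1/5)*64 = 64/5 ≈ 12.800)
sqrt((-8726 + 10898) + 2388) + z = sqrt((-8726 + 10898) + 2388) + 64/5 = sqrt(2172 + 2388) + 64/5 = sqrt(4560) + 64/5 = 4*sqrt(285) + 64/5 = 64/5 + 4*sqrt(285)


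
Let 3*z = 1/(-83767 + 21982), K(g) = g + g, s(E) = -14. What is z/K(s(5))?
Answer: 1/5189940 ≈ 1.9268e-7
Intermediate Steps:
K(g) = 2*g
z = -1/185355 (z = 1/(3*(-83767 + 21982)) = (1/3)/(-61785) = (1/3)*(-1/61785) = -1/185355 ≈ -5.3950e-6)
z/K(s(5)) = -1/(185355*(2*(-14))) = -1/185355/(-28) = -1/185355*(-1/28) = 1/5189940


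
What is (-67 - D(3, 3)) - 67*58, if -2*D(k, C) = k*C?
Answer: -7897/2 ≈ -3948.5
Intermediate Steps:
D(k, C) = -C*k/2 (D(k, C) = -k*C/2 = -C*k/2)
(-67 - D(3, 3)) - 67*58 = (-67 - (-1)*3*3/2) - 67*58 = (-67 - 1*(-9/2)) - 3886 = (-67 + 9/2) - 3886 = -125/2 - 3886 = -7897/2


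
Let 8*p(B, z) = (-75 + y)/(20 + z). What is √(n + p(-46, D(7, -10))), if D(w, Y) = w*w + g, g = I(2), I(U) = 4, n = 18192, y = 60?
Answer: 3*√172346722/292 ≈ 134.88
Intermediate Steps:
g = 4
D(w, Y) = 4 + w² (D(w, Y) = w*w + 4 = w² + 4 = 4 + w²)
p(B, z) = -15/(8*(20 + z)) (p(B, z) = ((-75 + 60)/(20 + z))/8 = (-15/(20 + z))/8 = -15/(8*(20 + z)))
√(n + p(-46, D(7, -10))) = √(18192 - 15/(160 + 8*(4 + 7²))) = √(18192 - 15/(160 + 8*(4 + 49))) = √(18192 - 15/(160 + 8*53)) = √(18192 - 15/(160 + 424)) = √(18192 - 15/584) = √(10624113/584) = 3*√172346722/292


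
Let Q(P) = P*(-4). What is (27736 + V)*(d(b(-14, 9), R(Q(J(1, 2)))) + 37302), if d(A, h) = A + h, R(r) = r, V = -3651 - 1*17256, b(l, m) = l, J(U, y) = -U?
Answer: 254667068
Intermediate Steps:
Q(P) = -4*P
V = -20907 (V = -3651 - 17256 = -20907)
(27736 + V)*(d(b(-14, 9), R(Q(J(1, 2)))) + 37302) = (27736 - 20907)*((-14 - (-4)) + 37302) = 6829*((-14 - 4*(-1)) + 37302) = 6829*((-14 + 4) + 37302) = 6829*(-10 + 37302) = 6829*37292 = 254667068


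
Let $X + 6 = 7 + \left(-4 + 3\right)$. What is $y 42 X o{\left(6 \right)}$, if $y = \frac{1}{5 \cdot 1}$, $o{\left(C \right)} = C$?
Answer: $0$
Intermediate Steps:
$X = 0$ ($X = -6 + \left(7 + \left(-4 + 3\right)\right) = -6 + \left(7 - 1\right) = -6 + 6 = 0$)
$y = \frac{1}{5} \approx 0.2$
$y 42 X o{\left(6 \right)} = \frac{1}{5} \cdot 42 \cdot 0 \cdot 6 = \frac{42}{5} \cdot 0 = 0$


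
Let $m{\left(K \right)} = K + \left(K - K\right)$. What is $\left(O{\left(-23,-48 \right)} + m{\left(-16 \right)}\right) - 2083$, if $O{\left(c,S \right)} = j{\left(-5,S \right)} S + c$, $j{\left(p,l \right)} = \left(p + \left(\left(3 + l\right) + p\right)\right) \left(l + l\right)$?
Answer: $-255562$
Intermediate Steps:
$j{\left(p,l \right)} = 2 l \left(3 + l + 2 p\right)$ ($j{\left(p,l \right)} = \left(p + \left(3 + l + p\right)\right) 2 l = \left(3 + l + 2 p\right) 2 l = 2 l \left(3 + l + 2 p\right)$)
$m{\left(K \right)} = K$ ($m{\left(K \right)} = K + 0 = K$)
$O{\left(c,S \right)} = c + 2 S^{2} \left(-7 + S\right)$ ($O{\left(c,S \right)} = 2 S \left(3 + S + 2 \left(-5\right)\right) S + c = 2 S \left(3 + S - 10\right) S + c = 2 S \left(-7 + S\right) S + c = 2 S^{2} \left(-7 + S\right) + c = c + 2 S^{2} \left(-7 + S\right)$)
$\left(O{\left(-23,-48 \right)} + m{\left(-16 \right)}\right) - 2083 = \left(\left(-23 + 2 \left(-48\right)^{2} \left(-7 - 48\right)\right) - 16\right) - 2083 = \left(\left(-23 + 2 \cdot 2304 \left(-55\right)\right) - 16\right) - 2083 = \left(\left(-23 - 253440\right) - 16\right) - 2083 = \left(-253463 - 16\right) - 2083 = -253479 - 2083 = -255562$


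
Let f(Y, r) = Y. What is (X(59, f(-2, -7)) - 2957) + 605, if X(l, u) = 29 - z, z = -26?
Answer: -2297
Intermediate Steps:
X(l, u) = 55 (X(l, u) = 29 - 1*(-26) = 29 + 26 = 55)
(X(59, f(-2, -7)) - 2957) + 605 = (55 - 2957) + 605 = -2902 + 605 = -2297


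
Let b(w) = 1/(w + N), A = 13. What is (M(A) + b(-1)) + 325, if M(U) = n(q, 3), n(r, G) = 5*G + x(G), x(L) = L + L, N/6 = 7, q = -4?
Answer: 14187/41 ≈ 346.02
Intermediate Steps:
N = 42 (N = 6*7 = 42)
x(L) = 2*L
n(r, G) = 7*G (n(r, G) = 5*G + 2*G = 7*G)
b(w) = 1/(42 + w) (b(w) = 1/(w + 42) = 1/(42 + w))
M(U) = 21 (M(U) = 7*3 = 21)
(M(A) + b(-1)) + 325 = (21 + 1/(42 - 1)) + 325 = (21 + 1/41) + 325 = 862/41 + 325 = 14187/41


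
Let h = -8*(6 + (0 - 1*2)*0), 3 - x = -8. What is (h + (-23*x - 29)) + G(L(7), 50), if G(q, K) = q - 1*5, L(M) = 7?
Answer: -328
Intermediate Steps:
G(q, K) = -5 + q (G(q, K) = q - 5 = -5 + q)
x = 11 (x = 3 - 1*(-8) = 3 + 8 = 11)
h = -48 (h = -8*(6 + (0 - 2)*0) = -8*(6 - 2*0) = -8*(6 + 0) = -8*6 = -48)
(h + (-23*x - 29)) + G(L(7), 50) = (-48 + (-23*11 - 29)) + (-5 + 7) = (-48 + (-253 - 29)) + 2 = (-48 - 282) + 2 = -330 + 2 = -328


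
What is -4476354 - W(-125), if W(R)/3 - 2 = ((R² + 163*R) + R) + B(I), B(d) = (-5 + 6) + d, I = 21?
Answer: -4461801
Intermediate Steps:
B(d) = 1 + d
W(R) = 72 + 3*R² + 492*R (W(R) = 6 + 3*(((R² + 163*R) + R) + (1 + 21)) = 6 + 3*((R² + 164*R) + 22) = 6 + 3*(22 + R² + 164*R) = 6 + (66 + 3*R² + 492*R) = 72 + 3*R² + 492*R)
-4476354 - W(-125) = -4476354 - (72 + 3*(-125)² + 492*(-125)) = -4476354 - (72 + 3*15625 - 61500) = -4476354 - (72 + 46875 - 61500) = -4476354 - 1*(-14553) = -4476354 + 14553 = -4461801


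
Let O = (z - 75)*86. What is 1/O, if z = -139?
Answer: -1/18404 ≈ -5.4336e-5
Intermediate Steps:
O = -18404 (O = (-139 - 75)*86 = -214*86 = -18404)
1/O = 1/(-18404) = -1/18404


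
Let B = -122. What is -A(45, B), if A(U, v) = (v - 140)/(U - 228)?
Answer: -262/183 ≈ -1.4317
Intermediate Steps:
A(U, v) = (-140 + v)/(-228 + U)
-A(45, B) = -(-140 - 122)/(-228 + 45) = -(-262)/(-183) = -(-1)*(-262)/183 = -1*262/183 = -262/183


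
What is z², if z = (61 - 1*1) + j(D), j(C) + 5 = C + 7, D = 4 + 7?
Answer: 5329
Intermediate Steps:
D = 11
j(C) = 2 + C (j(C) = -5 + (C + 7) = -5 + (7 + C) = 2 + C)
z = 73 (z = (61 - 1*1) + (2 + 11) = (61 - 1) + 13 = 60 + 13 = 73)
z² = 73² = 5329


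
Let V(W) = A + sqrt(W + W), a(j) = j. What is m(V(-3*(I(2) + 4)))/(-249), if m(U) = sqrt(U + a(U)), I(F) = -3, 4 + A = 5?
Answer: -sqrt(2 + 2*I*sqrt(6))/249 ≈ -0.0076682 - 0.0051521*I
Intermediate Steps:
A = 1 (A = -4 + 5 = 1)
V(W) = 1 + sqrt(2)*sqrt(W) (V(W) = 1 + sqrt(W + W) = 1 + sqrt(2*W) = 1 + sqrt(2)*sqrt(W))
m(U) = sqrt(2)*sqrt(U) (m(U) = sqrt(U + U) = sqrt(2*U) = sqrt(2)*sqrt(U))
m(V(-3*(I(2) + 4)))/(-249) = (sqrt(2)*sqrt(1 + sqrt(2)*sqrt(-3*(-3 + 4))))/(-249) = (sqrt(2)*sqrt(1 + sqrt(2)*sqrt(-3*1)))*(-1/249) = (sqrt(2)*sqrt(1 + sqrt(2)*sqrt(-3)))*(-1/249) = (sqrt(2)*sqrt(1 + sqrt(2)*(I*sqrt(3))))*(-1/249) = (sqrt(2)*sqrt(1 + I*sqrt(6)))*(-1/249) = -sqrt(2)*sqrt(1 + I*sqrt(6))/249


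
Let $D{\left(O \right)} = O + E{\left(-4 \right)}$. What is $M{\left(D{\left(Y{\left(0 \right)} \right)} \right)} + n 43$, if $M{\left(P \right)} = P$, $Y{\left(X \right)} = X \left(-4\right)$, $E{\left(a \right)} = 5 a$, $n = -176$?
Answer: $-7588$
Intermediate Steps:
$Y{\left(X \right)} = - 4 X$
$D{\left(O \right)} = -20 + O$ ($D{\left(O \right)} = O + 5 \left(-4\right) = O - 20 = -20 + O$)
$M{\left(D{\left(Y{\left(0 \right)} \right)} \right)} + n 43 = \left(-20 - 0\right) - 7568 = \left(-20 + 0\right) - 7568 = -20 - 7568 = -7588$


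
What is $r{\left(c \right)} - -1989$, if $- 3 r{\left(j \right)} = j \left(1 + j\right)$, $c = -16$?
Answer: $1909$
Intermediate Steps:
$r{\left(j \right)} = - \frac{j \left(1 + j\right)}{3}$
$r{\left(c \right)} - -1989 = \left(- \frac{1}{3}\right) \left(-16\right) \left(1 - 16\right) - -1989 = \left(- \frac{1}{3}\right) \left(-16\right) \left(-15\right) + 1989 = -80 + 1989 = 1909$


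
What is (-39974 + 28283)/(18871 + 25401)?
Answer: -11691/44272 ≈ -0.26407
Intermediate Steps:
(-39974 + 28283)/(18871 + 25401) = -11691/44272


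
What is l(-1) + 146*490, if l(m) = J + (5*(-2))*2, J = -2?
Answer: 71518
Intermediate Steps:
l(m) = -22 (l(m) = -2 + (5*(-2))*2 = -2 - 10*2 = -2 - 20 = -22)
l(-1) + 146*490 = -22 + 146*490 = -22 + 71540 = 71518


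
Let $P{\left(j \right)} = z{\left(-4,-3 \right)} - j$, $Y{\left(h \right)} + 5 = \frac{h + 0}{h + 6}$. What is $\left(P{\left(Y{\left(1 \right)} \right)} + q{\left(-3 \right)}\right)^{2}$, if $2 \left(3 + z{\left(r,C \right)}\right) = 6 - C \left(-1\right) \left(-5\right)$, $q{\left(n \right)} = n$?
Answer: $\frac{17161}{196} \approx 87.556$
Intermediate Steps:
$z{\left(r,C \right)} = - \frac{5 C}{2}$ ($z{\left(r,C \right)} = -3 + \frac{6 - C \left(-1\right) \left(-5\right)}{2} = -3 + \frac{6 - - C \left(-5\right)}{2} = -3 + \frac{6 - 5 C}{2} = -3 - \left(-3 + \frac{5 C}{2}\right) = - \frac{5 C}{2}$)
$Y{\left(h \right)} = -5 + \frac{h}{6 + h}$ ($Y{\left(h \right)} = -5 + \frac{h + 0}{h + 6} = -5 + \frac{h}{6 + h}$)
$P{\left(j \right)} = \frac{15}{2} - j$ ($P{\left(j \right)} = \left(- \frac{5}{2}\right) \left(-3\right) - j = \frac{15}{2} - j$)
$\left(P{\left(Y{\left(1 \right)} \right)} + q{\left(-3 \right)}\right)^{2} = \left(\left(\frac{15}{2} - \frac{2 \left(-15 - 2\right)}{6 + 1}\right) - 3\right)^{2} = \left(\left(\frac{15}{2} - \frac{2 \left(-15 - 2\right)}{7}\right) - 3\right)^{2} = \left(\left(\frac{15}{2} - 2 \cdot \frac{1}{7} \left(-17\right)\right) - 3\right)^{2} = \left(\left(\frac{15}{2} - - \frac{34}{7}\right) - 3\right)^{2} = \left(\left(\frac{15}{2} + \frac{34}{7}\right) - 3\right)^{2} = \left(\frac{173}{14} - 3\right)^{2} = \left(\frac{131}{14}\right)^{2} = \frac{17161}{196}$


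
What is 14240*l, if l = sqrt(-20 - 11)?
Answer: 14240*I*sqrt(31) ≈ 79285.0*I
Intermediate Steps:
l = I*sqrt(31) (l = sqrt(-31) = I*sqrt(31) ≈ 5.5678*I)
14240*l = 14240*(I*sqrt(31)) = 14240*I*sqrt(31)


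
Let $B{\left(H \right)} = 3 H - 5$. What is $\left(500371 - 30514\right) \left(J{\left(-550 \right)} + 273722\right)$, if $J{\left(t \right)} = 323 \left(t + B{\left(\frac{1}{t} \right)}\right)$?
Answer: $\frac{24409250165517}{550} \approx 4.438 \cdot 10^{10}$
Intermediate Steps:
$B{\left(H \right)} = -5 + 3 H$
$J{\left(t \right)} = -1615 + 323 t + \frac{969}{t}$ ($J{\left(t \right)} = 323 \left(t - \left(5 - \frac{3}{t}\right)\right) = 323 \left(-5 + t + \frac{3}{t}\right) = -1615 + 323 t + \frac{969}{t}$)
$\left(500371 - 30514\right) \left(J{\left(-550 \right)} + 273722\right) = \left(500371 - 30514\right) \left(\left(-1615 + 323 \left(-550\right) + \frac{969}{-550}\right) + 273722\right) = 469857 \left(\left(-1615 - 177650 + 969 \left(- \frac{1}{550}\right)\right) + 273722\right) = 469857 \left(\left(-1615 - 177650 - \frac{969}{550}\right) + 273722\right) = 469857 \left(- \frac{98596719}{550} + 273722\right) = 469857 \cdot \frac{51950381}{550} = \frac{24409250165517}{550}$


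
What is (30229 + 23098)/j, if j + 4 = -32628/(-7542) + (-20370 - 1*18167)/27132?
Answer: -202079253572/4146321 ≈ -48737.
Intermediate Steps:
j = -4146321/3789436 (j = -4 + (-32628/(-7542) + (-20370 - 1*18167)/27132) = -4 + (-32628*(-1/7542) + (-20370 - 18167)*(1/27132)) = -4 + (5438/1257 - 38537*1/27132) = -4 + (5438/1257 - 38537/27132) = -4 + 11011423/3789436 = -4146321/3789436 ≈ -1.0942)
(30229 + 23098)/j = (30229 + 23098)/(-4146321/3789436) = 53327*(-3789436/4146321) = -202079253572/4146321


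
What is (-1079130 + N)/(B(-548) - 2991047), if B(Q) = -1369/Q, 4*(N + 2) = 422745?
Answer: 533448271/1639092387 ≈ 0.32545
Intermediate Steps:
N = 422737/4 (N = -2 + (¼)*422745 = -2 + 422745/4 = 422737/4 ≈ 1.0568e+5)
(-1079130 + N)/(B(-548) - 2991047) = (-1079130 + 422737/4)/(-1369/(-548) - 2991047) = -3893783/(4*(-1369*(-1/548) - 2991047)) = -3893783/(4*(1369/548 - 2991047)) = -3893783/(4*(-1639092387/548)) = -3893783/4*(-548/1639092387) = 533448271/1639092387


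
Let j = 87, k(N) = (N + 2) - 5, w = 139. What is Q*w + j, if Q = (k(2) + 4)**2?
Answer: 1338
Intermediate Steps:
k(N) = -3 + N (k(N) = (2 + N) - 5 = -3 + N)
Q = 9 (Q = ((-3 + 2) + 4)**2 = (-1 + 4)**2 = 3**2 = 9)
Q*w + j = 9*139 + 87 = 1251 + 87 = 1338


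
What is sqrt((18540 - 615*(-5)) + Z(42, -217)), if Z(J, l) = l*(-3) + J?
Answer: 26*sqrt(33) ≈ 149.36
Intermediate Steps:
Z(J, l) = J - 3*l (Z(J, l) = -3*l + J = J - 3*l)
sqrt((18540 - 615*(-5)) + Z(42, -217)) = sqrt((18540 - 615*(-5)) + (42 - 3*(-217))) = sqrt((18540 - 1*(-3075)) + (42 + 651)) = sqrt((18540 + 3075) + 693) = sqrt(21615 + 693) = sqrt(22308) = 26*sqrt(33)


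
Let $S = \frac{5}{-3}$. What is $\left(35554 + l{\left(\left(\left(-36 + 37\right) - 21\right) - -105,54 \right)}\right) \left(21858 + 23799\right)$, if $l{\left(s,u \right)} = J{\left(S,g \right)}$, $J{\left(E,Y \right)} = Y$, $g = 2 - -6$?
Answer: $1623654234$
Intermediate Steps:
$g = 8$ ($g = 2 + 6 = 8$)
$S = - \frac{5}{3}$ ($S = 5 \left(- \frac{1}{3}\right) = - \frac{5}{3} \approx -1.6667$)
$l{\left(s,u \right)} = 8$
$\left(35554 + l{\left(\left(\left(-36 + 37\right) - 21\right) - -105,54 \right)}\right) \left(21858 + 23799\right) = \left(35554 + 8\right) \left(21858 + 23799\right) = 35562 \cdot 45657 = 1623654234$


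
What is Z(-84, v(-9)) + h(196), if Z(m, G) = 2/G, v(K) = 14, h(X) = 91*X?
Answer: 124853/7 ≈ 17836.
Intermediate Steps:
Z(-84, v(-9)) + h(196) = 2/14 + 91*196 = 2*(1/14) + 17836 = ⅐ + 17836 = 124853/7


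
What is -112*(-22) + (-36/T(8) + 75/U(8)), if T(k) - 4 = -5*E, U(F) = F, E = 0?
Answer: 19715/8 ≈ 2464.4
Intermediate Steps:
T(k) = 4 (T(k) = 4 - 5*0 = 4 + 0 = 4)
-112*(-22) + (-36/T(8) + 75/U(8)) = -112*(-22) + (-36/4 + 75/8) = 2464 + (-36*1/4 + 75*(1/8)) = 2464 + (-9 + 75/8) = 2464 + 3/8 = 19715/8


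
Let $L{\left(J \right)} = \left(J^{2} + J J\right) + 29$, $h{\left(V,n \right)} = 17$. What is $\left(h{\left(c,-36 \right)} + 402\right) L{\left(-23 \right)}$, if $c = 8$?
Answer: $455453$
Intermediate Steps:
$L{\left(J \right)} = 29 + 2 J^{2}$ ($L{\left(J \right)} = \left(J^{2} + J^{2}\right) + 29 = 2 J^{2} + 29 = 29 + 2 J^{2}$)
$\left(h{\left(c,-36 \right)} + 402\right) L{\left(-23 \right)} = \left(17 + 402\right) \left(29 + 2 \left(-23\right)^{2}\right) = 419 \left(29 + 2 \cdot 529\right) = 419 \left(29 + 1058\right) = 419 \cdot 1087 = 455453$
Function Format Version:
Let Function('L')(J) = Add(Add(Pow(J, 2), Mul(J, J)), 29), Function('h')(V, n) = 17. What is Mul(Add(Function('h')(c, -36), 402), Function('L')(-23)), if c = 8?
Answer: 455453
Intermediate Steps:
Function('L')(J) = Add(29, Mul(2, Pow(J, 2))) (Function('L')(J) = Add(Add(Pow(J, 2), Pow(J, 2)), 29) = Add(Mul(2, Pow(J, 2)), 29) = Add(29, Mul(2, Pow(J, 2))))
Mul(Add(Function('h')(c, -36), 402), Function('L')(-23)) = Mul(Add(17, 402), Add(29, Mul(2, Pow(-23, 2)))) = Mul(419, Add(29, Mul(2, 529))) = Mul(419, Add(29, 1058)) = Mul(419, 1087) = 455453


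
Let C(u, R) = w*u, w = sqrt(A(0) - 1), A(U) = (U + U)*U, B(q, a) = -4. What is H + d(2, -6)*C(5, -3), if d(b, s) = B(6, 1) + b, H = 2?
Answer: 2 - 10*I ≈ 2.0 - 10.0*I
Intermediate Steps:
A(U) = 2*U**2 (A(U) = (2*U)*U = 2*U**2)
w = I (w = sqrt(2*0**2 - 1) = sqrt(2*0 - 1) = sqrt(0 - 1) = sqrt(-1) = I ≈ 1.0*I)
C(u, R) = I*u
d(b, s) = -4 + b
H + d(2, -6)*C(5, -3) = 2 + (-4 + 2)*(I*5) = 2 - 10*I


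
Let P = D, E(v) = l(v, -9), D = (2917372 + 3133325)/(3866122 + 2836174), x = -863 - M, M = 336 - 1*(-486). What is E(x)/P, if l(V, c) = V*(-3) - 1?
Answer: 33873403984/6050697 ≈ 5598.3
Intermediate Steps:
M = 822 (M = 336 + 486 = 822)
l(V, c) = -1 - 3*V (l(V, c) = -3*V - 1 = -1 - 3*V)
x = -1685 (x = -863 - 1*822 = -863 - 822 = -1685)
D = 6050697/6702296 ≈ 0.90278
E(v) = -1 - 3*v
P = 6050697/6702296 ≈ 0.90278
E(x)/P = (-1 - 3*(-1685))/(6050697/6702296) = (-1 + 5055)*(6702296/6050697) = 5054*(6702296/6050697) = 33873403984/6050697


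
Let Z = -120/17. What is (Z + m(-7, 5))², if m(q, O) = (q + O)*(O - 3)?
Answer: 35344/289 ≈ 122.30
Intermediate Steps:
m(q, O) = (-3 + O)*(O + q) (m(q, O) = (O + q)*(-3 + O) = (-3 + O)*(O + q))
Z = -120/17 (Z = -120*1/17 = -120/17 ≈ -7.0588)
(Z + m(-7, 5))² = (-120/17 + (5² - 3*5 - 3*(-7) + 5*(-7)))² = (-120/17 + (25 - 15 + 21 - 35))² = (-120/17 - 4)² = (-188/17)² = 35344/289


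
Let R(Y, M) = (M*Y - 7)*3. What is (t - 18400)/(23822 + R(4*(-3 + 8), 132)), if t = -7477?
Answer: -25877/31721 ≈ -0.81577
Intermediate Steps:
R(Y, M) = -21 + 3*M*Y (R(Y, M) = (-7 + M*Y)*3 = -21 + 3*M*Y)
(t - 18400)/(23822 + R(4*(-3 + 8), 132)) = (-7477 - 18400)/(23822 + (-21 + 3*132*(4*(-3 + 8)))) = -25877/(23822 + (-21 + 3*132*(4*5))) = -25877/(23822 + (-21 + 3*132*20)) = -25877/(23822 + (-21 + 7920)) = -25877/(23822 + 7899) = -25877/31721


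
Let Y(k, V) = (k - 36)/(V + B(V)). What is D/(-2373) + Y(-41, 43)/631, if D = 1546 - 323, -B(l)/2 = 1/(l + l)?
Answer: -2069239/3992968 ≈ -0.51822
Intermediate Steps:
B(l) = -1/l (B(l) = -2/(l + l) = -2*1/(2*l) = -1/l)
Y(k, V) = (-36 + k)/(V - 1/V) (Y(k, V) = (k - 36)/(V - 1/V) = (-36 + k)/(V - 1/V))
D = 1223
D/(-2373) + Y(-41, 43)/631 = 1223/(-2373) + (43*(-36 - 41)/(-1 + 43²))/631 = 1223*(-1/2373) + (43*(-77)/(-1 + 1849))*(1/631) = -1223/2373 + (43*(-77)/1848)*(1/631) = -1223/2373 + (43*(1/1848)*(-77))*(1/631) = -1223/2373 - 43/24*1/631 = -1223/2373 - 43/15144 = -2069239/3992968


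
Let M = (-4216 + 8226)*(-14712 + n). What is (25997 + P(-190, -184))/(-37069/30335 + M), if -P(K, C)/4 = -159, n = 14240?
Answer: -807912055/57415698269 ≈ -0.014071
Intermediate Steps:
M = -1892720 (M = (-4216 + 8226)*(-14712 + 14240) = 4010*(-472) = -1892720)
P(K, C) = 636 (P(K, C) = -4*(-159) = 636)
(25997 + P(-190, -184))/(-37069/30335 + M) = (25997 + 636)/(-37069/30335 - 1892720) = 26633/(-37069*1/30335 - 1892720) = 26633/(-37069/30335 - 1892720) = 26633/(-57415698269/30335) = 26633*(-30335/57415698269) = -807912055/57415698269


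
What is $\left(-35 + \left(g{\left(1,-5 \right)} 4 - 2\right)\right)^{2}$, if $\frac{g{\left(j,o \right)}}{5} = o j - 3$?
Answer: $38809$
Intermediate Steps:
$g{\left(j,o \right)} = -15 + 5 j o$ ($g{\left(j,o \right)} = 5 \left(o j - 3\right) = 5 \left(j o - 3\right) = 5 \left(-3 + j o\right) = -15 + 5 j o$)
$\left(-35 + \left(g{\left(1,-5 \right)} 4 - 2\right)\right)^{2} = \left(-35 + \left(\left(-15 + 5 \cdot 1 \left(-5\right)\right) 4 - 2\right)\right)^{2} = \left(-35 + \left(\left(-15 - 25\right) 4 - 2\right)\right)^{2} = \left(-35 - 162\right)^{2} = \left(-197\right)^{2} = 38809$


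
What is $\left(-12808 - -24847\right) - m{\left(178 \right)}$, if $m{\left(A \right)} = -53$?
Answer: $12092$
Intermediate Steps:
$\left(-12808 - -24847\right) - m{\left(178 \right)} = \left(-12808 - -24847\right) - -53 = \left(-12808 + 24847\right) + 53 = 12039 + 53 = 12092$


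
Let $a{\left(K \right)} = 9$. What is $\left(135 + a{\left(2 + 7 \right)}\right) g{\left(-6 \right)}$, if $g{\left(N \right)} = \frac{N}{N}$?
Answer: $144$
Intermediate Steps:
$g{\left(N \right)} = 1$
$\left(135 + a{\left(2 + 7 \right)}\right) g{\left(-6 \right)} = \left(135 + 9\right) 1 = 144 \cdot 1 = 144$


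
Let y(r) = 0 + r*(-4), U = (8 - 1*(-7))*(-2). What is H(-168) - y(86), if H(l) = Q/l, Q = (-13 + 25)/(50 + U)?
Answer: 96319/280 ≈ 344.00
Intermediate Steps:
U = -30 (U = (8 + 7)*(-2) = 15*(-2) = -30)
y(r) = -4*r (y(r) = 0 - 4*r = -4*r)
Q = ⅗ (Q = (-13 + 25)/(50 - 30) = 12/20 = 12*(1/20) = ⅗ ≈ 0.60000)
H(l) = 3/(5*l)
H(-168) - y(86) = (⅗)/(-168) - (-4)*86 = (⅗)*(-1/168) - 1*(-344) = -1/280 + 344 = 96319/280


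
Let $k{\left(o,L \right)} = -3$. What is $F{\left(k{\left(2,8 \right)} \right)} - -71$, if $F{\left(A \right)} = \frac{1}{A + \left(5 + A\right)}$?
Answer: $70$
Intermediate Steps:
$F{\left(A \right)} = \frac{1}{5 + 2 A}$
$F{\left(k{\left(2,8 \right)} \right)} - -71 = \frac{1}{5 + 2 \left(-3\right)} - -71 = \frac{1}{5 - 6} + 71 = \frac{1}{-1} + 71 = -1 + 71 = 70$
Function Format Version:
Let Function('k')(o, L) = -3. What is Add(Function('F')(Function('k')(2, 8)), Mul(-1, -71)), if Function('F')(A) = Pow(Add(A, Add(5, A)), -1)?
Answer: 70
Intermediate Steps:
Function('F')(A) = Pow(Add(5, Mul(2, A)), -1)
Add(Function('F')(Function('k')(2, 8)), Mul(-1, -71)) = Add(Pow(Add(5, Mul(2, -3)), -1), Mul(-1, -71)) = Add(Pow(Add(5, -6), -1), 71) = Add(Pow(-1, -1), 71) = Add(-1, 71) = 70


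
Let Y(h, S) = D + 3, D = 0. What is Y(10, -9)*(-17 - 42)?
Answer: -177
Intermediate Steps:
Y(h, S) = 3 (Y(h, S) = 0 + 3 = 3)
Y(10, -9)*(-17 - 42) = 3*(-17 - 42) = 3*(-59) = -177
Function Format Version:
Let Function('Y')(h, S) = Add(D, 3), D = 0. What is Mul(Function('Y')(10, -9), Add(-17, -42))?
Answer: -177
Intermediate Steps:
Function('Y')(h, S) = 3 (Function('Y')(h, S) = Add(0, 3) = 3)
Mul(Function('Y')(10, -9), Add(-17, -42)) = Mul(3, Add(-17, -42)) = Mul(3, -59) = -177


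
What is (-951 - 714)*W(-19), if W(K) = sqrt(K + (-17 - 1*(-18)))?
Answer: -4995*I*sqrt(2) ≈ -7064.0*I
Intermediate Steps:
W(K) = sqrt(1 + K) (W(K) = sqrt(K + (-17 + 18)) = sqrt(K + 1) = sqrt(1 + K))
(-951 - 714)*W(-19) = (-951 - 714)*sqrt(1 - 19) = -4995*I*sqrt(2)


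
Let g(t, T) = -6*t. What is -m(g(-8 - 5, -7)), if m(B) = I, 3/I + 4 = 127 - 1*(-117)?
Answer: -1/80 ≈ -0.012500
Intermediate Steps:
I = 1/80 (I = 3/(-4 + (127 - 1*(-117))) = 3/(-4 + (127 + 117)) = 3/(-4 + 244) = 3/240 = 3*(1/240) = 1/80 ≈ 0.012500)
m(B) = 1/80
-m(g(-8 - 5, -7)) = -1*1/80 = -1/80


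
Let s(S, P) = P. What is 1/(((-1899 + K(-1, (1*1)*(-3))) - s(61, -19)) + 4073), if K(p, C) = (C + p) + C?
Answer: 1/2186 ≈ 0.00045746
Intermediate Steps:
K(p, C) = p + 2*C
1/(((-1899 + K(-1, (1*1)*(-3))) - s(61, -19)) + 4073) = 1/(((-1899 + (-1 + 2*((1*1)*(-3)))) - 1*(-19)) + 4073) = 1/(((-1899 + (-1 + 2*(1*(-3)))) + 19) + 4073) = 1/(((-1899 + (-1 + 2*(-3))) + 19) + 4073) = 1/(((-1899 + (-1 - 6)) + 19) + 4073) = 1/(((-1899 - 7) + 19) + 4073) = 1/((-1906 + 19) + 4073) = 1/(-1887 + 4073) = 1/2186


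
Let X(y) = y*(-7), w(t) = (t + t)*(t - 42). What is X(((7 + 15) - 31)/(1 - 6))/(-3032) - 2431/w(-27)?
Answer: -18309611/28243080 ≈ -0.64829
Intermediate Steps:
w(t) = 2*t*(-42 + t) (w(t) = (2*t)*(-42 + t) = 2*t*(-42 + t))
X(y) = -7*y
X(((7 + 15) - 31)/(1 - 6))/(-3032) - 2431/w(-27) = -7*((7 + 15) - 31)/(1 - 6)/(-3032) - 2431*(-1/(54*(-42 - 27))) = -7*(22 - 31)/(-5)*(-1/3032) - 2431/(2*(-27)*(-69)) = -(-63)*(-1)/5*(-1/3032) - 2431/3726 = -7*9/5*(-1/3032) - 2431*1/3726 = -63/5*(-1/3032) - 2431/3726 = 63/15160 - 2431/3726 = -18309611/28243080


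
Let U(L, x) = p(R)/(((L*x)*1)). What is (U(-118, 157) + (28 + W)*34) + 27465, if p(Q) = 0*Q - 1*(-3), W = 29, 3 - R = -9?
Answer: 544719975/18526 ≈ 29403.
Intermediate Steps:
R = 12 (R = 3 - 1*(-9) = 3 + 9 = 12)
p(Q) = 3 (p(Q) = 0 + 3 = 3)
U(L, x) = 3/(L*x) (U(L, x) = 3/(((L*x)*1)) = 3/((L*x)) = 3*(1/(L*x)) = 3/(L*x))
(U(-118, 157) + (28 + W)*34) + 27465 = (3/(-118*157) + (28 + 29)*34) + 27465 = (3*(-1/118)*(1/157) + 57*34) + 27465 = (-3/18526 + 1938) + 27465 = 35903385/18526 + 27465 = 544719975/18526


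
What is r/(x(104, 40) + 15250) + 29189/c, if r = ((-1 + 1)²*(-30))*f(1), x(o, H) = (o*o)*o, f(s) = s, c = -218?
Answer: -29189/218 ≈ -133.89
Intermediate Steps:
x(o, H) = o³ (x(o, H) = o²*o = o³)
r = 0 (r = ((-1 + 1)²*(-30))*1 = (0²*(-30))*1 = (0*(-30))*1 = 0*1 = 0)
r/(x(104, 40) + 15250) + 29189/c = 0/(104³ + 15250) + 29189/(-218) = 0/(1124864 + 15250) + 29189*(-1/218) = 0/1140114 - 29189/218 = 0*(1/1140114) - 29189/218 = 0 - 29189/218 = -29189/218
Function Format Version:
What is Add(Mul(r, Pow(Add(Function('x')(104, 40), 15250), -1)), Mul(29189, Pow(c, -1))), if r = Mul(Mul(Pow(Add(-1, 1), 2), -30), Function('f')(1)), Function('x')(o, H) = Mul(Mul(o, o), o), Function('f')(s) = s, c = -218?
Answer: Rational(-29189, 218) ≈ -133.89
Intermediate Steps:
Function('x')(o, H) = Pow(o, 3) (Function('x')(o, H) = Mul(Pow(o, 2), o) = Pow(o, 3))
r = 0 (r = Mul(Mul(Pow(Add(-1, 1), 2), -30), 1) = Mul(Mul(Pow(0, 2), -30), 1) = Mul(Mul(0, -30), 1) = Mul(0, 1) = 0)
Add(Mul(r, Pow(Add(Function('x')(104, 40), 15250), -1)), Mul(29189, Pow(c, -1))) = Add(Mul(0, Pow(Add(Pow(104, 3), 15250), -1)), Mul(29189, Pow(-218, -1))) = Add(Mul(0, Pow(Add(1124864, 15250), -1)), Mul(29189, Rational(-1, 218))) = Add(Mul(0, Pow(1140114, -1)), Rational(-29189, 218)) = Add(Mul(0, Rational(1, 1140114)), Rational(-29189, 218)) = Add(0, Rational(-29189, 218)) = Rational(-29189, 218)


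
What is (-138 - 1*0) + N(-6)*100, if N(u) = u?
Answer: -738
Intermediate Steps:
(-138 - 1*0) + N(-6)*100 = (-138 - 1*0) - 6*100 = (-138 + 0) - 600 = -138 - 600 = -738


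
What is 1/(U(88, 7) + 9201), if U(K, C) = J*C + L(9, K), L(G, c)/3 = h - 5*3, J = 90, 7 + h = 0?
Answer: 1/9765 ≈ 0.00010241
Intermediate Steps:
h = -7 (h = -7 + 0 = -7)
L(G, c) = -66 (L(G, c) = 3*(-7 - 5*3) = 3*(-7 - 15) = 3*(-22) = -66)
U(K, C) = -66 + 90*C (U(K, C) = 90*C - 66 = -66 + 90*C)
1/(U(88, 7) + 9201) = 1/((-66 + 90*7) + 9201) = 1/((-66 + 630) + 9201) = 1/(564 + 9201) = 1/9765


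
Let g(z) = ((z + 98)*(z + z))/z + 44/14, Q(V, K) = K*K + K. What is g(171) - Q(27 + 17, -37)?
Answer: -5536/7 ≈ -790.86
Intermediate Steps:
Q(V, K) = K + K² (Q(V, K) = K² + K = K + K²)
g(z) = 1394/7 + 2*z (g(z) = ((98 + z)*(2*z))/z + 44*(1/14) = (2*z*(98 + z))/z + 22/7 = (196 + 2*z) + 22/7 = 1394/7 + 2*z)
g(171) - Q(27 + 17, -37) = (1394/7 + 2*171) - (-37)*(1 - 37) = (1394/7 + 342) - (-37)*(-36) = 3788/7 - 1*1332 = 3788/7 - 1332 = -5536/7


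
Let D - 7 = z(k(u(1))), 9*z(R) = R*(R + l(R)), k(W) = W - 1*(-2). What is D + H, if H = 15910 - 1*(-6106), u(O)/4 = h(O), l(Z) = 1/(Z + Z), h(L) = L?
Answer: 396487/18 ≈ 22027.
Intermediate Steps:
l(Z) = 1/(2*Z)
u(O) = 4*O
k(W) = 2 + W (k(W) = W + 2 = 2 + W)
H = 22016 (H = 15910 + 6106 = 22016)
z(R) = R*(R + 1/(2*R))/9 (z(R) = (R*(R + 1/(2*R)))/9 = R*(R + 1/(2*R))/9)
D = 199/18 (D = 7 + (1/18 + (2 + 4*1)²/9) = 7 + (1/18 + (2 + 4)²/9) = 7 + (1/18 + (⅑)*6²) = 7 + (1/18 + (⅑)*36) = 7 + (1/18 + 4) = 7 + 73/18 = 199/18 ≈ 11.056)
D + H = 199/18 + 22016 = 396487/18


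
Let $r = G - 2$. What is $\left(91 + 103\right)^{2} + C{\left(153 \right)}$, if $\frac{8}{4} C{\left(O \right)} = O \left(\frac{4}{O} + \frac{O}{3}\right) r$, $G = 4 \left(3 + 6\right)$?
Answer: $170355$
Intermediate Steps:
$G = 36$ ($G = 4 \cdot 9 = 36$)
$r = 34$ ($r = 36 - 2 = 34$)
$C{\left(O \right)} = 17 O \left(\frac{4}{O} + \frac{O}{3}\right)$ ($C{\left(O \right)} = \frac{O \left(\frac{4}{O} + \frac{O}{3}\right) 34}{2} = \frac{34 O \left(\frac{4}{O} + \frac{O}{3}\right)}{2} = 17 O \left(\frac{4}{O} + \frac{O}{3}\right)$)
$\left(91 + 103\right)^{2} + C{\left(153 \right)} = \left(91 + 103\right)^{2} + \left(68 + \frac{17 \cdot 153^{2}}{3}\right) = 194^{2} + \left(68 + \frac{17}{3} \cdot 23409\right) = 37636 + \left(68 + 132651\right) = 37636 + 132719 = 170355$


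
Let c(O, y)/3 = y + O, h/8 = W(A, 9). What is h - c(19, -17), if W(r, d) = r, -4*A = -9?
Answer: 12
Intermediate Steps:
A = 9/4 (A = -1/4*(-9) = 9/4 ≈ 2.2500)
h = 18 (h = 8*(9/4) = 18)
c(O, y) = 3*O + 3*y (c(O, y) = 3*(y + O) = 3*(O + y) = 3*O + 3*y)
h - c(19, -17) = 18 - (3*19 + 3*(-17)) = 18 - (57 - 51) = 18 - 1*6 = 18 - 6 = 12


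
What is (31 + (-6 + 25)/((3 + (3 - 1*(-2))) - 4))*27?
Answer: 3861/4 ≈ 965.25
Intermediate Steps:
(31 + (-6 + 25)/((3 + (3 - 1*(-2))) - 4))*27 = (31 + 19/((3 + (3 + 2)) - 4))*27 = (31 + 19/((3 + 5) - 4))*27 = (31 + 19/(8 - 4))*27 = (31 + 19/4)*27 = (143/4)*27 = 3861/4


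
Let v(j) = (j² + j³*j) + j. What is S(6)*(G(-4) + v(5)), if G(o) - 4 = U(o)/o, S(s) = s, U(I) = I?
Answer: 3960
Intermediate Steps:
v(j) = j + j² + j⁴ (v(j) = (j² + j⁴) + j = j + j² + j⁴)
G(o) = 5 (G(o) = 4 + o/o = 4 + 1 = 5)
S(6)*(G(-4) + v(5)) = 6*(5 + 5*(1 + 5 + 5³)) = 6*(5 + 5*(1 + 5 + 125)) = 6*(5 + 5*131) = 6*(5 + 655) = 6*660 = 3960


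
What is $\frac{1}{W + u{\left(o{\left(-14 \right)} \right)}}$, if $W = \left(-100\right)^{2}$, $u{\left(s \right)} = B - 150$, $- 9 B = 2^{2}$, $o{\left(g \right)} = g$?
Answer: $\frac{9}{88646} \approx 0.00010153$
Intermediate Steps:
$B = - \frac{4}{9}$ ($B = - \frac{2^{2}}{9} = \left(- \frac{1}{9}\right) 4 = - \frac{4}{9} \approx -0.44444$)
$u{\left(s \right)} = - \frac{1354}{9}$ ($u{\left(s \right)} = - \frac{4}{9} - 150 = - \frac{1354}{9}$)
$W = 10000$
$\frac{1}{W + u{\left(o{\left(-14 \right)} \right)}} = \frac{1}{10000 - \frac{1354}{9}} = \frac{1}{\frac{88646}{9}} = \frac{9}{88646}$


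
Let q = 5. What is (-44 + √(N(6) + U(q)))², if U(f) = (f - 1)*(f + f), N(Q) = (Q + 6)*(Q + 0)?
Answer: 2048 - 352*√7 ≈ 1116.7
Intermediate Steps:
N(Q) = Q*(6 + Q) (N(Q) = (6 + Q)*Q = Q*(6 + Q))
U(f) = 2*f*(-1 + f) (U(f) = (-1 + f)*(2*f) = 2*f*(-1 + f))
(-44 + √(N(6) + U(q)))² = (-44 + √(6*(6 + 6) + 2*5*(-1 + 5)))² = (-44 + √(6*12 + 2*5*4))² = (-44 + √(72 + 40))² = (-44 + √112)² = (-44 + 4*√7)²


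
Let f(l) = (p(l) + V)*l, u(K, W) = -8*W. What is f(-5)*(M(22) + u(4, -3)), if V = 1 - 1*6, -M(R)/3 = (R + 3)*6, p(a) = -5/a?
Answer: -8520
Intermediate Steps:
M(R) = -54 - 18*R (M(R) = -3*(R + 3)*6 = -3*(3 + R)*6 = -3*(18 + 6*R) = -54 - 18*R)
V = -5 (V = 1 - 6 = -5)
f(l) = l*(-5 - 5/l) (f(l) = (-5/l - 5)*l = (-5 - 5/l)*l = l*(-5 - 5/l))
f(-5)*(M(22) + u(4, -3)) = (-5 - 5*(-5))*((-54 - 18*22) - 8*(-3)) = (-5 + 25)*((-54 - 396) + 24) = 20*(-450 + 24) = 20*(-426) = -8520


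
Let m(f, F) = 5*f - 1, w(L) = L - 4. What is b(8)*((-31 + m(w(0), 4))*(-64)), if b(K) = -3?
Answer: -9984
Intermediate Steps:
w(L) = -4 + L
m(f, F) = -1 + 5*f
b(8)*((-31 + m(w(0), 4))*(-64)) = -3*(-31 + (-1 + 5*(-4 + 0)))*(-64) = -3*(-31 + (-1 + 5*(-4)))*(-64) = -3*(-31 + (-1 - 20))*(-64) = -3*(-31 - 21)*(-64) = -(-156)*(-64) = -3*3328 = -9984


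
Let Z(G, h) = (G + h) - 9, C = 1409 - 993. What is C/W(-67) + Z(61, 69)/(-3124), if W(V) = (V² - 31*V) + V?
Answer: 46655/1845716 ≈ 0.025277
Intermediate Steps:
C = 416
Z(G, h) = -9 + G + h
W(V) = V² - 30*V
C/W(-67) + Z(61, 69)/(-3124) = 416/((-67*(-30 - 67))) + (-9 + 61 + 69)/(-3124) = 416/((-67*(-97))) + 121*(-1/3124) = 416/6499 - 11/284 = 46655/1845716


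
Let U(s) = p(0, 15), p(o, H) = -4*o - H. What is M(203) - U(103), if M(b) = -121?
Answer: -106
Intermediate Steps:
p(o, H) = -H - 4*o
U(s) = -15 (U(s) = -1*15 - 4*0 = -15 + 0 = -15)
M(203) - U(103) = -121 - 1*(-15) = -121 + 15 = -106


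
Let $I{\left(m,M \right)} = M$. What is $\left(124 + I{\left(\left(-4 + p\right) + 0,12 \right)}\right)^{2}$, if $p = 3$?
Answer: $18496$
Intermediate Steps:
$\left(124 + I{\left(\left(-4 + p\right) + 0,12 \right)}\right)^{2} = \left(124 + 12\right)^{2} = 136^{2} = 18496$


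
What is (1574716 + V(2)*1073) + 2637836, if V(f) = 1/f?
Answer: 8426177/2 ≈ 4.2131e+6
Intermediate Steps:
(1574716 + V(2)*1073) + 2637836 = (1574716 + 1073/2) + 2637836 = 3150505/2 + 2637836 = 8426177/2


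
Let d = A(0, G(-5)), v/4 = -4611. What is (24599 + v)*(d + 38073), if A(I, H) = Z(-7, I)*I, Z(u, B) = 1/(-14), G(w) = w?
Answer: 234339315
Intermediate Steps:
Z(u, B) = -1/14
v = -18444 (v = 4*(-4611) = -18444)
A(I, H) = -I/14
d = 0 (d = -1/14*0 = 0)
(24599 + v)*(d + 38073) = (24599 - 18444)*(0 + 38073) = 6155*38073 = 234339315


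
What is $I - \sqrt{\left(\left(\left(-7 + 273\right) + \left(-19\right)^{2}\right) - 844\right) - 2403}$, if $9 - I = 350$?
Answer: $-341 - 2 i \sqrt{655} \approx -341.0 - 51.186 i$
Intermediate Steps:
$I = -341$ ($I = 9 - 350 = -341$)
$I - \sqrt{\left(\left(\left(-7 + 273\right) + \left(-19\right)^{2}\right) - 844\right) - 2403} = -341 - \sqrt{\left(\left(\left(-7 + 273\right) + \left(-19\right)^{2}\right) - 844\right) - 2403} = -341 - \sqrt{\left(\left(266 + 361\right) - 844\right) - 2403} = -341 - \sqrt{\left(627 - 844\right) - 2403} = -341 - \sqrt{-217 - 2403} = -341 - \sqrt{-2620} = -341 - 2 i \sqrt{655}$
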